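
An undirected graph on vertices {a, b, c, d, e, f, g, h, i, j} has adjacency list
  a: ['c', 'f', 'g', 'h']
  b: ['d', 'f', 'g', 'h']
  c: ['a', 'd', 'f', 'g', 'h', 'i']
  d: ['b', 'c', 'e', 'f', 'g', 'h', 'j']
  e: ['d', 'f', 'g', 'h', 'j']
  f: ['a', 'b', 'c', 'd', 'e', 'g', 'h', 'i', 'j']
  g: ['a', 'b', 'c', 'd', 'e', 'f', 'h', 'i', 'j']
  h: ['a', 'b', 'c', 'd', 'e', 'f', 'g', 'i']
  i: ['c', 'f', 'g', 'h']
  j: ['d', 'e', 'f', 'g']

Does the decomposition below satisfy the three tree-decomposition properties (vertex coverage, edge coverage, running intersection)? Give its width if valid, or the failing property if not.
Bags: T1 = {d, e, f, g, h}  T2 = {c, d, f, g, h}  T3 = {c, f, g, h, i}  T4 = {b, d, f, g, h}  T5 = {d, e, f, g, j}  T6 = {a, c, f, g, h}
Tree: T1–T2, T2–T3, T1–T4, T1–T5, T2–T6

Checking the three conditions: (i) the bags cover all of {a, b, c, d, e, f, g, h, i, j}; (ii) for each edge, some bag contains both endpoints; (iii) the bags containing any fixed vertex form a subtree. All hold, so the decomposition is valid with width 5 − 1 = 4.

Yes; width 4.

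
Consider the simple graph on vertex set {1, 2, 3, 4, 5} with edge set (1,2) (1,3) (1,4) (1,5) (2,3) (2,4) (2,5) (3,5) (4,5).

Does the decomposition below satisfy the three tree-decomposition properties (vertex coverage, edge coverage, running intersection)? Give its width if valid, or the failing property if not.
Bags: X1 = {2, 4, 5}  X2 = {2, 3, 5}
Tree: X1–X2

No — vertex 1 appears in no bag.

A tree decomposition must satisfy three properties: every vertex lies in some bag; for every edge, both endpoints lie together in some bag; and for every vertex, the bags containing it form a connected subtree. Here vertex 1 appears in no bag, so the decomposition is invalid.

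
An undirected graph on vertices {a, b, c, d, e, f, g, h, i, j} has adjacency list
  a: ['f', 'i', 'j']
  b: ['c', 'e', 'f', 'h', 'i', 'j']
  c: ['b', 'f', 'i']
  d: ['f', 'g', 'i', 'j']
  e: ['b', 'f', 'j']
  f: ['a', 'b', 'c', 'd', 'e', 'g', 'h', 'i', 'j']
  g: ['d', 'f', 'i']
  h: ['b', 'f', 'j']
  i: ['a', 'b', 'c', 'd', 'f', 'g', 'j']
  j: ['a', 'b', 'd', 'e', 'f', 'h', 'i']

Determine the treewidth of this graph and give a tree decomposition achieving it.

Treewidth 3.
One optimal decomposition is:
Bags: B1 = {b, f, h, j}  B2 = {b, f, i, j}  B3 = {d, f, i, j}  B4 = {a, f, i, j}  B5 = {d, f, g, i}  B6 = {b, c, f, i}  B7 = {b, e, f, j}
Tree: B1–B2, B2–B3, B2–B4, B3–B5, B2–B6, B1–B7

The largest bag has 4 vertices, giving width 3; this decomposition certifies tw(G) ≤ 3. Conversely, {b, e, f, j} is a clique of size 4, and the vertices of any clique must share a bag in every tree decomposition; so some bag has ≥ 4 vertices and tw(G) ≥ 3. Hence tw(G) = 3 exactly.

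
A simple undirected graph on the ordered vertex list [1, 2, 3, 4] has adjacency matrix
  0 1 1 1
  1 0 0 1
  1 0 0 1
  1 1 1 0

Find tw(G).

A width-2 tree decomposition is:
Bags: B1 = {1, 2, 4}  B2 = {1, 3, 4}
Tree: B1–B2
Every bag has size at most 3, so the width is 3 − 1 = 2 and tw(G) ≤ 2. Conversely, {1, 2, 4} is a clique of size 3, and the vertices of any clique must share a bag in every tree decomposition; so some bag has ≥ 3 vertices and tw(G) ≥ 2. The upper and lower bounds meet at 2, so that is the treewidth.

2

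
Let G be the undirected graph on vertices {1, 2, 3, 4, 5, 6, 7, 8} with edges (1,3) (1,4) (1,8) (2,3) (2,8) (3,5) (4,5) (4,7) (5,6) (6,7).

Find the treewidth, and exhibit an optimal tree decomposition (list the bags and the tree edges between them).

Treewidth 2.
One optimal decomposition is:
Bags: B1 = {4, 6, 7}  B2 = {4, 5, 6}  B3 = {1, 4, 5}  B4 = {1, 3, 5}  B5 = {1, 3, 8}  B6 = {2, 3, 8}
Tree: B1–B2, B2–B3, B3–B4, B4–B5, B5–B6

The largest bag has 3 vertices, giving width 2; this decomposition certifies tw(G) ≤ 2. Since 7–6–5–4–7 is a cycle in G, G is not acyclic. Forests are exactly the graphs of treewidth ≤ 1, so tw(G) ≥ 2. Therefore the treewidth is 2.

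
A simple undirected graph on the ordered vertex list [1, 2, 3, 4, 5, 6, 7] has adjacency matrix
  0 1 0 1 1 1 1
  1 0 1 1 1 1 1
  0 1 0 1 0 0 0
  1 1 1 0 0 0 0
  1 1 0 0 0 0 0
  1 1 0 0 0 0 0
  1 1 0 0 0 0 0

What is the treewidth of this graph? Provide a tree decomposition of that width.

Treewidth 2.
One such decomposition:
Bags: B1 = {1, 2, 5}  B2 = {1, 2, 7}  B3 = {1, 2, 4}  B4 = {1, 2, 6}  B5 = {2, 3, 4}
Tree: B1–B2, B1–B3, B2–B4, B3–B5

The largest bag has 3 vertices, giving width 2; this decomposition certifies tw(G) ≤ 2. Conversely, {1, 2, 4} is a clique of size 3, and the vertices of any clique must share a bag in every tree decomposition; so some bag has ≥ 3 vertices and tw(G) ≥ 2. The upper and lower bounds meet at 2, so that is the treewidth.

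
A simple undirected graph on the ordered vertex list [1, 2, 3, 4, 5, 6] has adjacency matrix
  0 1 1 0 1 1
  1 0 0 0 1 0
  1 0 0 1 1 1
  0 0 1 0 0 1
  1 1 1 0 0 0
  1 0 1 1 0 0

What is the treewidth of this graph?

2

A width-2 tree decomposition is:
Bags: B1 = {1, 3, 6}  B2 = {1, 3, 5}  B3 = {1, 2, 5}  B4 = {3, 4, 6}
Tree: B1–B2, B2–B3, B1–B4
The largest bag has 3 vertices, giving width 2; this decomposition certifies tw(G) ≤ 2. Conversely, {1, 2, 5} is a clique of size 3, and the vertices of any clique must share a bag in every tree decomposition; so some bag has ≥ 3 vertices and tw(G) ≥ 2. Therefore the treewidth is 2.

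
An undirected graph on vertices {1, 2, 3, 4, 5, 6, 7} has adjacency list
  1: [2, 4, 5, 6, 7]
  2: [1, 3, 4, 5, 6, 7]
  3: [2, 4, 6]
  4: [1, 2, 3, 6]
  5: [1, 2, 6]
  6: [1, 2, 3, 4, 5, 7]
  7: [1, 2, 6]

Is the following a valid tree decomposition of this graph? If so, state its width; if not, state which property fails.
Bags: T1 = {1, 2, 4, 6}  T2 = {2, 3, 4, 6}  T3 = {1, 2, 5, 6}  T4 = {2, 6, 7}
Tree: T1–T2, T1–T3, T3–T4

A tree decomposition must satisfy three properties: every vertex lies in some bag; for every edge, both endpoints lie together in some bag; and for every vertex, the bags containing it form a connected subtree. Here edge (1,7) lies in no bag, so the decomposition is invalid.

No — edge (1,7) lies in no bag.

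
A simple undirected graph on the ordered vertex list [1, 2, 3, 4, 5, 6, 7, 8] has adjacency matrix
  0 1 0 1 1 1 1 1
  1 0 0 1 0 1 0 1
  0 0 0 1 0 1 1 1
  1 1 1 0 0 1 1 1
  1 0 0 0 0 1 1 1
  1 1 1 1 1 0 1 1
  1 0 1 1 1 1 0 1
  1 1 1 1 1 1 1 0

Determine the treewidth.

A width-4 tree decomposition is:
Bags: B1 = {1, 2, 4, 6, 8}  B2 = {1, 4, 6, 7, 8}  B3 = {1, 5, 6, 7, 8}  B4 = {3, 4, 6, 7, 8}
Tree: B1–B2, B2–B3, B2–B4
Every bag has size at most 5, so the width is 5 − 1 = 4 and tw(G) ≤ 4. Conversely, {1, 2, 4, 6, 8} is a clique of size 5, and the vertices of any clique must share a bag in every tree decomposition; so some bag has ≥ 5 vertices and tw(G) ≥ 4. Therefore the treewidth is 4.

4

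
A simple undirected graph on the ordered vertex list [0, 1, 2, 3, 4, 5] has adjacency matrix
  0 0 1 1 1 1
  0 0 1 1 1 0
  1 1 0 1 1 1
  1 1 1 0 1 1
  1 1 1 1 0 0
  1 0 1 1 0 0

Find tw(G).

3

A width-3 tree decomposition is:
Bags: B1 = {0, 2, 3, 5}  B2 = {0, 2, 3, 4}  B3 = {1, 2, 3, 4}
Tree: B1–B2, B2–B3
Every bag has size at most 4, so the width is 4 − 1 = 3 and tw(G) ≤ 3. Conversely, {0, 2, 3, 4} is a clique of size 4, and the vertices of any clique must share a bag in every tree decomposition; so some bag has ≥ 4 vertices and tw(G) ≥ 3. Hence tw(G) = 3 exactly.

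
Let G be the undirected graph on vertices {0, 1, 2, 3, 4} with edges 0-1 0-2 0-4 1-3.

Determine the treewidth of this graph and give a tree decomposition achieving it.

Treewidth 1.
One optimal decomposition is:
Bags: B1 = {1, 3}  B2 = {0, 1}  B3 = {0, 2}  B4 = {0, 4}
Tree: B1–B2, B2–B3, B3–B4

Each bag holds 2 vertices, so the decomposition has width 1, which upper-bounds the treewidth. G has an edge, so its treewidth is at least 1. Combining the bounds, tw(G) = 1.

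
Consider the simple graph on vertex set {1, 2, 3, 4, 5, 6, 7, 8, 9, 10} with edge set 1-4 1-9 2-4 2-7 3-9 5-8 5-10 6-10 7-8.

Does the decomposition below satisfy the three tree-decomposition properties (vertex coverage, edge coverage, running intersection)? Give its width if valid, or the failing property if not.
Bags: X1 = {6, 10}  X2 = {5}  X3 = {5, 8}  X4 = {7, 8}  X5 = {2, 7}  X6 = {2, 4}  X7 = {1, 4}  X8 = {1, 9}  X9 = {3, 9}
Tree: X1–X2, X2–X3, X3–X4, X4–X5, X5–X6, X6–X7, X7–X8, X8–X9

No — edge (10,5) lies in no bag.

A tree decomposition must satisfy three properties: every vertex lies in some bag; for every edge, both endpoints lie together in some bag; and for every vertex, the bags containing it form a connected subtree. Here edge (10,5) lies in no bag, so the decomposition is invalid.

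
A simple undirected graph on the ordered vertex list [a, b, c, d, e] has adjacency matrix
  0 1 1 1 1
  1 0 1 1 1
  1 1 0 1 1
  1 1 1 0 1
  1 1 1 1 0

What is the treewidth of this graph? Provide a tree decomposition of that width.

A single bag containing all 5 vertices is trivially a valid decomposition of width 4. On the other hand G contains the 5-clique {a, b, c, d, e}. A clique must lie in a single bag of any decomposition, so no decomposition can have width below 4. The upper and lower bounds meet at 4, so that is the treewidth.

Treewidth 4.
One such decomposition:
Bags: B1 = {a, b, c, d, e}
Tree: (single bag)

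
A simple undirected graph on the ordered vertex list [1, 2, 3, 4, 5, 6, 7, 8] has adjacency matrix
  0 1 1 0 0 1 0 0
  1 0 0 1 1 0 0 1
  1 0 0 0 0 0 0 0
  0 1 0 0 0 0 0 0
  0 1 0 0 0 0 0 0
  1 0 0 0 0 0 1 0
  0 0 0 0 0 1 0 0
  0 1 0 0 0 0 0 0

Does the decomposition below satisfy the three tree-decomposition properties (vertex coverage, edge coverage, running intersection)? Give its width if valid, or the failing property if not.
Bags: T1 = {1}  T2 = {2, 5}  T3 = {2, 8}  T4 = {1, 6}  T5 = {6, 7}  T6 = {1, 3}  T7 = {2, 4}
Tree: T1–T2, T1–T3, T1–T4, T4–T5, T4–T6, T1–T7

A tree decomposition must satisfy three properties: every vertex lies in some bag; for every edge, both endpoints lie together in some bag; and for every vertex, the bags containing it form a connected subtree. Here edge (2,1) lies in no bag, so the decomposition is invalid.

No — edge (2,1) lies in no bag.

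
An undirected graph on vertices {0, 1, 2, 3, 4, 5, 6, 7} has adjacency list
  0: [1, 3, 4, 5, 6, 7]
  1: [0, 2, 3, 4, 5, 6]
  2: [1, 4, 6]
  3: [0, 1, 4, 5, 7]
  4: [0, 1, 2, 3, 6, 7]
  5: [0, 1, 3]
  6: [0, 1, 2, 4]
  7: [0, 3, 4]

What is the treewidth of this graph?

3

A width-3 tree decomposition is:
Bags: B1 = {0, 1, 4, 6}  B2 = {1, 2, 4, 6}  B3 = {0, 1, 3, 4}  B4 = {0, 1, 3, 5}  B5 = {0, 3, 4, 7}
Tree: B1–B2, B1–B3, B3–B4, B3–B5
The largest bag has 4 vertices, giving width 3; this decomposition certifies tw(G) ≤ 3. For the lower bound, the 4 vertices {0, 1, 3, 4} are pairwise adjacent, and any tree decomposition puts a clique entirely inside one bag — forcing width ≥ 3. Hence tw(G) = 3 exactly.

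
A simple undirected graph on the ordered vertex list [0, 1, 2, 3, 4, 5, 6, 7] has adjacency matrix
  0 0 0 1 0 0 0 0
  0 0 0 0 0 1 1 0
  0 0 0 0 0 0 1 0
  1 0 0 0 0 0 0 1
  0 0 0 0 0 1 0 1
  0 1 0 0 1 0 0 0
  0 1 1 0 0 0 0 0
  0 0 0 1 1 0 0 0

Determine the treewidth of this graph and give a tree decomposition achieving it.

Treewidth 1.
One optimal decomposition is:
Bags: B1 = {0, 3}  B2 = {3, 7}  B3 = {4, 7}  B4 = {4, 5}  B5 = {1, 5}  B6 = {1, 6}  B7 = {2, 6}
Tree: B1–B2, B2–B3, B3–B4, B4–B5, B5–B6, B6–B7

The largest bag has 2 vertices, giving width 1; this decomposition certifies tw(G) ≤ 1. G has an edge, so its treewidth is at least 1. Combining the bounds, tw(G) = 1.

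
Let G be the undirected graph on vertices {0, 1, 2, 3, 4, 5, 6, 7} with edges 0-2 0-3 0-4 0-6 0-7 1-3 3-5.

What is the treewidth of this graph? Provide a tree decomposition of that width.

Each bag holds 2 vertices, so the decomposition has width 1, which upper-bounds the treewidth. Any graph with an edge has treewidth ≥ 1, and G has the edge 3–1. Combining the bounds, tw(G) = 1.

Treewidth 1.
One such decomposition:
Bags: B1 = {1, 3}  B2 = {0, 3}  B3 = {0, 2}  B4 = {3, 5}  B5 = {0, 7}  B6 = {0, 6}  B7 = {0, 4}
Tree: B1–B2, B2–B3, B1–B4, B3–B5, B3–B6, B6–B7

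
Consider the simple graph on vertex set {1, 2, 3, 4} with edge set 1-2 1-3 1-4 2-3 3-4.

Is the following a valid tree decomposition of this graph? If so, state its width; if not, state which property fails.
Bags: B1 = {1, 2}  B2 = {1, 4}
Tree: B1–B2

No — vertex 3 appears in no bag.

A tree decomposition must satisfy three properties: every vertex lies in some bag; for every edge, both endpoints lie together in some bag; and for every vertex, the bags containing it form a connected subtree. Here vertex 3 appears in no bag, so the decomposition is invalid.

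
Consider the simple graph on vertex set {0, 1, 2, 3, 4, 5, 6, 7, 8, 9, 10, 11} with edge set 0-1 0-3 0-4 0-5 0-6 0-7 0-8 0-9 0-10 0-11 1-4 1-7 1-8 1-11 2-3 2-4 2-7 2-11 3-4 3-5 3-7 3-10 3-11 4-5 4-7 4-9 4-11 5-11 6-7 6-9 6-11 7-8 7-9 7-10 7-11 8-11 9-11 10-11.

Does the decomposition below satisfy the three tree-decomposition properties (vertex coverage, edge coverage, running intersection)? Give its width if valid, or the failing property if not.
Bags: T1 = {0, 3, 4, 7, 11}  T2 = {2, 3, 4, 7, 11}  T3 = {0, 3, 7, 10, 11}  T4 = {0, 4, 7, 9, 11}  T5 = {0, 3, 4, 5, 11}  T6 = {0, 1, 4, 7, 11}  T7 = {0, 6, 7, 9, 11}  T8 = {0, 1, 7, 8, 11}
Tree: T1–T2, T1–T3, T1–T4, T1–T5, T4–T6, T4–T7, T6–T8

Yes; width 4.

Checking the three conditions: (i) the bags cover all of {0, 1, 2, 3, 4, 5, 6, 7, 8, 9, 10, 11}; (ii) for each edge, some bag contains both endpoints; (iii) the bags containing any fixed vertex form a subtree. All hold, so the decomposition is valid with width 5 − 1 = 4.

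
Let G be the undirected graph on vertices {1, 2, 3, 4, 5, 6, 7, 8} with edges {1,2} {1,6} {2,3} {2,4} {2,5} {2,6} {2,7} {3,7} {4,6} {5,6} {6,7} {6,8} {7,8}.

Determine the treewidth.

A width-2 tree decomposition is:
Bags: B1 = {2, 4, 6}  B2 = {2, 6, 7}  B3 = {6, 7, 8}  B4 = {2, 5, 6}  B5 = {2, 3, 7}  B6 = {1, 2, 6}
Tree: B1–B2, B2–B3, B1–B4, B2–B5, B4–B6
Each bag holds 3 vertices, so the decomposition has width 2, which upper-bounds the treewidth. Conversely, {6, 7, 8} is a clique of size 3, and the vertices of any clique must share a bag in every tree decomposition; so some bag has ≥ 3 vertices and tw(G) ≥ 2. The upper and lower bounds meet at 2, so that is the treewidth.

2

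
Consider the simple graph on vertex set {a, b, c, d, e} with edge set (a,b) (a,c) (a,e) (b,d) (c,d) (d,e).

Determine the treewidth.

2

A width-2 tree decomposition is:
Bags: B1 = {a, b, d}  B2 = {a, d, e}  B3 = {a, c, d}
Tree: B1–B2, B2–B3
Each bag holds 3 vertices, so the decomposition has width 2, which upper-bounds the treewidth. The edges b–d–e–a–b form a cycle, so G is not a tree and its treewidth is at least 2. Hence tw(G) = 2 exactly.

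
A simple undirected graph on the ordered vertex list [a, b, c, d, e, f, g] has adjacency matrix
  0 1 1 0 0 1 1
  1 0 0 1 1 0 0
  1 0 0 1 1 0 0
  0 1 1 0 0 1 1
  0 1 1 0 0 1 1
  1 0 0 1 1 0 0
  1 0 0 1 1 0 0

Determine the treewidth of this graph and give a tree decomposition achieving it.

Each bag holds 4 vertices, so the decomposition has width 3, which upper-bounds the treewidth. For the lower bound: the 4 vertex sets {b,e}, {a,f}, {d}, {c} are disjoint, each induces a connected subgraph, and every pair is joined by at least one edge of G. Contracting each set to a single vertex therefore yields K_{4} as a minor, and since treewidth is minor-monotone, tw(G) ≥ tw(K_{4}) = 3. Therefore the treewidth is 3.

Treewidth 3.
Bags: B1 = {a, b, d, e}  B2 = {a, d, e, f}  B3 = {a, c, d, e}  B4 = {a, d, e, g}
Tree: B1–B2, B2–B3, B3–B4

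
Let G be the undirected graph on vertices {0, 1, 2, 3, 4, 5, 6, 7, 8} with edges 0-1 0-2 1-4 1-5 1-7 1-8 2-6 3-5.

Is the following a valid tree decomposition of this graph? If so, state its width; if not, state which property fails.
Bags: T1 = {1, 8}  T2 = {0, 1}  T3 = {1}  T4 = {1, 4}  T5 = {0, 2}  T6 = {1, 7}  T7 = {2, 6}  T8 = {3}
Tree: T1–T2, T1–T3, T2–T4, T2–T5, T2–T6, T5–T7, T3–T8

No — vertex 5 appears in no bag.

A tree decomposition must satisfy three properties: every vertex lies in some bag; for every edge, both endpoints lie together in some bag; and for every vertex, the bags containing it form a connected subtree. Here vertex 5 appears in no bag, so the decomposition is invalid.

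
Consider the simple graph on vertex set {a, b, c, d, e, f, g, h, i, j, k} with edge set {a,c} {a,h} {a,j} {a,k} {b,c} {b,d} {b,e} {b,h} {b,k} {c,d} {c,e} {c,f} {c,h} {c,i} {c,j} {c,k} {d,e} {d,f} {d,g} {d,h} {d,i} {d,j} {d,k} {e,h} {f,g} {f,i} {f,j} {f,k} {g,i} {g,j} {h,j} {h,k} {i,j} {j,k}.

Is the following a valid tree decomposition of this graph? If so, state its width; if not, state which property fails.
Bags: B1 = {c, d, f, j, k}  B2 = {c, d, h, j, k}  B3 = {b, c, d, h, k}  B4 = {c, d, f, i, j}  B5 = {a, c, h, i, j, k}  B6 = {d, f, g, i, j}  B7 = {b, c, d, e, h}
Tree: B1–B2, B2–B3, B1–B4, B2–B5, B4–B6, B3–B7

No — bags containing vertex i are not connected in the tree.

A tree decomposition must satisfy three properties: every vertex lies in some bag; for every edge, both endpoints lie together in some bag; and for every vertex, the bags containing it form a connected subtree. Here bags containing vertex i are not connected in the tree, so the decomposition is invalid.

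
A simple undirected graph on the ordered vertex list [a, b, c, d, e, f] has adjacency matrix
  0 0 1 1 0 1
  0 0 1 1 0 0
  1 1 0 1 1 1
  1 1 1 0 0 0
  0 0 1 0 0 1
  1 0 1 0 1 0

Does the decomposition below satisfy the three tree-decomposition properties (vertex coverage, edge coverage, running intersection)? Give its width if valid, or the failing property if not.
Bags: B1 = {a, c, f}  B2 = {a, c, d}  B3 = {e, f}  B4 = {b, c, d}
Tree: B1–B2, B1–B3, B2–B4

A tree decomposition must satisfy three properties: every vertex lies in some bag; for every edge, both endpoints lie together in some bag; and for every vertex, the bags containing it form a connected subtree. Here edge (c,e) lies in no bag, so the decomposition is invalid.

No — edge (c,e) lies in no bag.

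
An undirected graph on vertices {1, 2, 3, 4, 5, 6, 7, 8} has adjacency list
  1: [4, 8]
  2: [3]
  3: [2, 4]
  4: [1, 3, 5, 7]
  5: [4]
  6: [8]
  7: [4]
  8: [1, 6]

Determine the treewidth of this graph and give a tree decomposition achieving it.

Treewidth 1.
One such decomposition:
Bags: B1 = {1, 8}  B2 = {1, 4}  B3 = {4, 7}  B4 = {6, 8}  B5 = {3, 4}  B6 = {2, 3}  B7 = {4, 5}
Tree: B1–B2, B2–B3, B1–B4, B2–B5, B5–B6, B5–B7

Every bag has size at most 2, so the width is 2 − 1 = 1 and tw(G) ≤ 1. Any graph with an edge has treewidth ≥ 1, and G has the edge 1–8. The upper and lower bounds meet at 1, so that is the treewidth.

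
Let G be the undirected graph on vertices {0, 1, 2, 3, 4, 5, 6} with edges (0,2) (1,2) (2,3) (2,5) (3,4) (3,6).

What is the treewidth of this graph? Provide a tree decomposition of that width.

Treewidth 1.
One optimal decomposition is:
Bags: B1 = {2, 3}  B2 = {3, 4}  B3 = {3, 6}  B4 = {1, 2}  B5 = {2, 5}  B6 = {0, 2}
Tree: B1–B2, B1–B3, B1–B4, B1–B5, B1–B6

The largest bag has 2 vertices, giving width 1; this decomposition certifies tw(G) ≤ 1. Since G has at least one edge (e.g. 2–3), it is not an edgeless graph, so tw(G) ≥ 1. Therefore the treewidth is 1.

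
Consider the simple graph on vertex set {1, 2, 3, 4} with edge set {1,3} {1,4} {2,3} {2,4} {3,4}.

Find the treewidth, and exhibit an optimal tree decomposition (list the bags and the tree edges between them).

Treewidth 2.
One such decomposition:
Bags: B1 = {2, 3, 4}  B2 = {1, 3, 4}
Tree: B1–B2

The largest bag has 3 vertices, giving width 2; this decomposition certifies tw(G) ≤ 2. On the other hand G contains the 3-clique {1, 3, 4}. A clique must lie in a single bag of any decomposition, so no decomposition can have width below 2. The upper and lower bounds meet at 2, so that is the treewidth.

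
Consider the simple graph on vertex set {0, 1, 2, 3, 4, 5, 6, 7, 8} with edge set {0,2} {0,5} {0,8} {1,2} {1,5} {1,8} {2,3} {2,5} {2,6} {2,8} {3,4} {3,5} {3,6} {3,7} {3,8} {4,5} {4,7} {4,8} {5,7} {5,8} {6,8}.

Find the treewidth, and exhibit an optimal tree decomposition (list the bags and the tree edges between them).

Treewidth 3.
One such decomposition:
Bags: B1 = {3, 4, 5, 7}  B2 = {3, 4, 5, 8}  B3 = {2, 3, 5, 8}  B4 = {0, 2, 5, 8}  B5 = {2, 3, 6, 8}  B6 = {1, 2, 5, 8}
Tree: B1–B2, B2–B3, B3–B4, B3–B5, B4–B6

The largest bag has 4 vertices, giving width 3; this decomposition certifies tw(G) ≤ 3. On the other hand G contains the 4-clique {0, 2, 5, 8}. A clique must lie in a single bag of any decomposition, so no decomposition can have width below 3. Therefore the treewidth is 3.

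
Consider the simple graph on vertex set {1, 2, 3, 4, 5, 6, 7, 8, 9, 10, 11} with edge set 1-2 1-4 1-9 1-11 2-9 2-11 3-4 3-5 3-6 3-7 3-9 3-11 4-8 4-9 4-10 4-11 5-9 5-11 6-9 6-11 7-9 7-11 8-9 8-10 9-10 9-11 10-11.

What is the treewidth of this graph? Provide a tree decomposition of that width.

Treewidth 3.
One such decomposition:
Bags: B1 = {1, 4, 9, 11}  B2 = {4, 9, 10, 11}  B3 = {4, 8, 9, 10}  B4 = {3, 4, 9, 11}  B5 = {3, 6, 9, 11}  B6 = {1, 2, 9, 11}  B7 = {3, 5, 9, 11}  B8 = {3, 7, 9, 11}
Tree: B1–B2, B2–B3, B2–B4, B4–B5, B1–B6, B4–B7, B7–B8

Each bag holds 4 vertices, so the decomposition has width 3, which upper-bounds the treewidth. On the other hand G contains the 4-clique {4, 8, 9, 10}. A clique must lie in a single bag of any decomposition, so no decomposition can have width below 3. Combining the bounds, tw(G) = 3.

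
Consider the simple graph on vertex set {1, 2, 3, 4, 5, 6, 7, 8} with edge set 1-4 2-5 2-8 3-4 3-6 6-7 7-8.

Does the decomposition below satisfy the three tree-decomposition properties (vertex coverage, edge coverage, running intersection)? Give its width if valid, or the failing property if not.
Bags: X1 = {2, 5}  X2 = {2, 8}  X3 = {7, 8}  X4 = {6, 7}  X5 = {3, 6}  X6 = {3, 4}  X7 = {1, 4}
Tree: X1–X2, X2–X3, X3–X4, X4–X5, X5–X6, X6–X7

Every vertex of G appears in some bag (union = {1, 2, 3, 4, 5, 6, 7, 8}); every edge is covered by a bag; and for each vertex v the set of bags containing v is connected in the bag tree. The decomposition is therefore valid. The largest bag has 2 vertices, so the width is 1.

Yes; width 1.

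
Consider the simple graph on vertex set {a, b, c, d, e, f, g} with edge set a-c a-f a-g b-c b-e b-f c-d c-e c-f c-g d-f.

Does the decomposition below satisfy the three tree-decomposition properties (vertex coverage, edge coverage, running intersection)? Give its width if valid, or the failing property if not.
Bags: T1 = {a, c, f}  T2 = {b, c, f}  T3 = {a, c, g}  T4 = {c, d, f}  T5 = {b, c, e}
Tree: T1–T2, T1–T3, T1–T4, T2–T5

Yes; width 2.

Checking the three conditions: (i) the bags cover all of {a, b, c, d, e, f, g}; (ii) for each edge, some bag contains both endpoints; (iii) the bags containing any fixed vertex form a subtree. All hold, so the decomposition is valid with width 3 − 1 = 2.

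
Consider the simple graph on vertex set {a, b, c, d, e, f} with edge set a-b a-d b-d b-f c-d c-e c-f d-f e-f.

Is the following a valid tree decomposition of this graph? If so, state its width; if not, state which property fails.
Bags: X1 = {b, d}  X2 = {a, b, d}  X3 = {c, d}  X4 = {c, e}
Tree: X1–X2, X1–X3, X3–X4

No — vertex f appears in no bag.

A tree decomposition must satisfy three properties: every vertex lies in some bag; for every edge, both endpoints lie together in some bag; and for every vertex, the bags containing it form a connected subtree. Here vertex f appears in no bag, so the decomposition is invalid.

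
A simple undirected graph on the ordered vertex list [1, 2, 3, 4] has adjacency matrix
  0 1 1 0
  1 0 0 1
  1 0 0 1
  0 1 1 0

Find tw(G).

A width-2 tree decomposition is:
Bags: B1 = {1, 2, 4}  B2 = {1, 3, 4}
Tree: B1–B2
Each bag holds 3 vertices, so the decomposition has width 2, which upper-bounds the treewidth. For the lower bound, G contains the cycle 4–2–1–3–4, so G is not a forest; only forests have treewidth ≤ 1, hence tw(G) ≥ 2. Combining the bounds, tw(G) = 2.

2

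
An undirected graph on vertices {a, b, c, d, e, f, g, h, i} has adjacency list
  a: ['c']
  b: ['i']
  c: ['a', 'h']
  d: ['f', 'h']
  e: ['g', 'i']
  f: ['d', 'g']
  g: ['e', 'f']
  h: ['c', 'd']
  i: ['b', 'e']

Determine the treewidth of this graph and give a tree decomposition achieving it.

Treewidth 1.
Bags: B1 = {a, c}  B2 = {c, h}  B3 = {d, h}  B4 = {d, f}  B5 = {f, g}  B6 = {e, g}  B7 = {e, i}  B8 = {b, i}
Tree: B1–B2, B2–B3, B3–B4, B4–B5, B5–B6, B6–B7, B7–B8

Each bag holds 2 vertices, so the decomposition has width 1, which upper-bounds the treewidth. Since G has at least one edge (e.g. a–c), it is not an edgeless graph, so tw(G) ≥ 1. The upper and lower bounds meet at 1, so that is the treewidth.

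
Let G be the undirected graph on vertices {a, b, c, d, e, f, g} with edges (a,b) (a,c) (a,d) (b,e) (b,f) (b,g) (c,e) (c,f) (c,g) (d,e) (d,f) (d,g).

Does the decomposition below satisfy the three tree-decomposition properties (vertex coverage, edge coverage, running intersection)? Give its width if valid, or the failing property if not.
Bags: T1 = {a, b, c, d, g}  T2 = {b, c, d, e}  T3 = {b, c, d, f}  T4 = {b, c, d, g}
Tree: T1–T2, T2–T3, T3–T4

A tree decomposition must satisfy three properties: every vertex lies in some bag; for every edge, both endpoints lie together in some bag; and for every vertex, the bags containing it form a connected subtree. Here bags containing vertex g are not connected in the tree, so the decomposition is invalid.

No — bags containing vertex g are not connected in the tree.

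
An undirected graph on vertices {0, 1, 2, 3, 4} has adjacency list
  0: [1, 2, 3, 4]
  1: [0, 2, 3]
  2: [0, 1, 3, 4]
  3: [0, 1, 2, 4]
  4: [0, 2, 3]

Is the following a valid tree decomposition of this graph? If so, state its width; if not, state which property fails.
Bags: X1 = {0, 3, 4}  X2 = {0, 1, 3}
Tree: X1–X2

No — vertex 2 appears in no bag.

A tree decomposition must satisfy three properties: every vertex lies in some bag; for every edge, both endpoints lie together in some bag; and for every vertex, the bags containing it form a connected subtree. Here vertex 2 appears in no bag, so the decomposition is invalid.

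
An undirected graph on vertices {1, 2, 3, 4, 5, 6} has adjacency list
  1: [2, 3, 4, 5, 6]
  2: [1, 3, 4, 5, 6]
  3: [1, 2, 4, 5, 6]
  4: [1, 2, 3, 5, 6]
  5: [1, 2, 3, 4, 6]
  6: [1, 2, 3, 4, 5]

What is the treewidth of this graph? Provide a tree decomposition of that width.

A single bag containing all 6 vertices is trivially a valid decomposition of width 5. For the lower bound, the 6 vertices {1, 2, 3, 4, 5, 6} are pairwise adjacent, and any tree decomposition puts a clique entirely inside one bag — forcing width ≥ 5. Hence tw(G) = 5 exactly.

Treewidth 5.
One optimal decomposition is:
Bags: B1 = {1, 2, 3, 4, 5, 6}
Tree: (single bag)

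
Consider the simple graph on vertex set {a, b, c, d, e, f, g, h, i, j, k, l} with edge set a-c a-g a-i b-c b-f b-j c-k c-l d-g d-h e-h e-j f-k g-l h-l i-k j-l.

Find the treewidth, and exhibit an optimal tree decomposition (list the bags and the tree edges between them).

Treewidth 3.
One such decomposition:
Bags: B1 = {b, f, i, k}  B2 = {b, c, i, k}  B3 = {a, b, c, i}  B4 = {a, b, c, j}  B5 = {a, c, j, l}  B6 = {a, g, j, l}  B7 = {e, g, j, l}  B8 = {e, g, h, l}  B9 = {d, e, g, h}
Tree: B1–B2, B2–B3, B3–B4, B4–B5, B5–B6, B6–B7, B7–B8, B8–B9

Each bag holds 4 vertices, so the decomposition has width 3, which upper-bounds the treewidth. For the lower bound: the 4 vertex sets {f,i,k}, {b}, {c}, {a,g,j,l} are disjoint, each induces a connected subgraph, and every pair is joined by at least one edge of G. Contracting each set to a single vertex therefore yields K_{4} as a minor, and since treewidth is minor-monotone, tw(G) ≥ tw(K_{4}) = 3. Therefore the treewidth is 3.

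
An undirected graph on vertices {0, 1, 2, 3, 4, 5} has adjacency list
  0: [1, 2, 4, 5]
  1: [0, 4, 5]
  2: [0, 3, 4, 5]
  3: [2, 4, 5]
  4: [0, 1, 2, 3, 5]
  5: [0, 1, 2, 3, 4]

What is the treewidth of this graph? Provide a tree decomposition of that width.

Each bag holds 4 vertices, so the decomposition has width 3, which upper-bounds the treewidth. On the other hand G contains the 4-clique {0, 1, 4, 5}. A clique must lie in a single bag of any decomposition, so no decomposition can have width below 3. Hence tw(G) = 3 exactly.

Treewidth 3.
One optimal decomposition is:
Bags: B1 = {0, 2, 4, 5}  B2 = {2, 3, 4, 5}  B3 = {0, 1, 4, 5}
Tree: B1–B2, B1–B3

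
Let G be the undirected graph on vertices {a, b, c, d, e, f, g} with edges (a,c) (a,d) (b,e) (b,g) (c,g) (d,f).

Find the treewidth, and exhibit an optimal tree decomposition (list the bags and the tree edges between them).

Treewidth 1.
One such decomposition:
Bags: B1 = {d, f}  B2 = {a, d}  B3 = {a, c}  B4 = {c, g}  B5 = {b, g}  B6 = {b, e}
Tree: B1–B2, B2–B3, B3–B4, B4–B5, B5–B6

The largest bag has 2 vertices, giving width 1; this decomposition certifies tw(G) ≤ 1. G has an edge, so its treewidth is at least 1. Therefore the treewidth is 1.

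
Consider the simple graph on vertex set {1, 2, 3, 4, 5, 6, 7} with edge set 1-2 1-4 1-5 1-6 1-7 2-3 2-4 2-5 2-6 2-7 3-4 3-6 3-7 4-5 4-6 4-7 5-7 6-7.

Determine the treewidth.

A width-4 tree decomposition is:
Bags: B1 = {1, 2, 4, 5, 7}  B2 = {1, 2, 4, 6, 7}  B3 = {2, 3, 4, 6, 7}
Tree: B1–B2, B2–B3
Every bag has size at most 5, so the width is 5 − 1 = 4 and tw(G) ≤ 4. Conversely, {1, 2, 4, 5, 7} is a clique of size 5, and the vertices of any clique must share a bag in every tree decomposition; so some bag has ≥ 5 vertices and tw(G) ≥ 4. Combining the bounds, tw(G) = 4.

4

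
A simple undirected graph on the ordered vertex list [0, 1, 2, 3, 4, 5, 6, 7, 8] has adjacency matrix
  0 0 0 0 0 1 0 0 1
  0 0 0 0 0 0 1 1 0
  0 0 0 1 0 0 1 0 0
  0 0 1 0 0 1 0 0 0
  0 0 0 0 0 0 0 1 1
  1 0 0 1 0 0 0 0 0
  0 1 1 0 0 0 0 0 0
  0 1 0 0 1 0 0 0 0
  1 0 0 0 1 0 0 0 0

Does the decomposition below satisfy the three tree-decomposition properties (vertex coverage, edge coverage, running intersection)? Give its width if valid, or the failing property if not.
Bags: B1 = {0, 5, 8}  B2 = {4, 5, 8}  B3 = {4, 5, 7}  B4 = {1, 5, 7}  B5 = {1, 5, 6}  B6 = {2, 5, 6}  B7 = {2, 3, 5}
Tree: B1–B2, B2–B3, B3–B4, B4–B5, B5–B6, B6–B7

Every vertex of G appears in some bag (union = {0, 1, 2, 3, 4, 5, 6, 7, 8}); every edge is covered by a bag; and for each vertex v the set of bags containing v is connected in the bag tree. The decomposition is therefore valid. The largest bag has 3 vertices, so the width is 2.

Yes; width 2.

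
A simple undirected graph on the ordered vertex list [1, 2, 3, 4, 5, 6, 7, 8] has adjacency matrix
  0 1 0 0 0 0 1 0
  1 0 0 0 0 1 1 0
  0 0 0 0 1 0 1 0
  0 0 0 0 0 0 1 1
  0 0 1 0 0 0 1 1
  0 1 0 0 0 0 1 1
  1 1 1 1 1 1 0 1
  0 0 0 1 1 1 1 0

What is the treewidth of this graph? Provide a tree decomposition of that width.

Every bag has size at most 3, so the width is 3 − 1 = 2 and tw(G) ≤ 2. For the lower bound, the 3 vertices {4, 7, 8} are pairwise adjacent, and any tree decomposition puts a clique entirely inside one bag — forcing width ≥ 2. The upper and lower bounds meet at 2, so that is the treewidth.

Treewidth 2.
Bags: B1 = {6, 7, 8}  B2 = {2, 6, 7}  B3 = {4, 7, 8}  B4 = {5, 7, 8}  B5 = {1, 2, 7}  B6 = {3, 5, 7}
Tree: B1–B2, B1–B3, B1–B4, B2–B5, B4–B6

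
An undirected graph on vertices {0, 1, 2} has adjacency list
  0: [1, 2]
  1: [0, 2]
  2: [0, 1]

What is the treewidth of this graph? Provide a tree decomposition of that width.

Treewidth 2.
Bags: B1 = {0, 1, 2}
Tree: (single bag)

A single bag containing all 3 vertices is trivially a valid decomposition of width 2. On the other hand G contains the 3-clique {0, 1, 2}. A clique must lie in a single bag of any decomposition, so no decomposition can have width below 2. Combining the bounds, tw(G) = 2.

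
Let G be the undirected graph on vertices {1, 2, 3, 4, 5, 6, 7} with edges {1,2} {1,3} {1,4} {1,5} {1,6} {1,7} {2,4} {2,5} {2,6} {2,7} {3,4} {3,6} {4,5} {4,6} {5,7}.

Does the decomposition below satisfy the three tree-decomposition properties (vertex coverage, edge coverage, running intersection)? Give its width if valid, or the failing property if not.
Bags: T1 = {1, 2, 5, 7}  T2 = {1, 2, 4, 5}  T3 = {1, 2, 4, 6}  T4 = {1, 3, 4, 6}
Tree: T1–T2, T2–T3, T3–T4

Yes; width 3.

Vertex coverage: the bags together contain {1, 2, 3, 4, 5, 6, 7}, the full vertex set. Edge coverage: each edge of G has both endpoints in at least one bag. Running intersection: for every vertex, the bags containing it form a connected subtree. All three properties hold, so this is a valid tree decomposition of width max|bag| − 1 = 3, and hence tw(G) ≤ 3.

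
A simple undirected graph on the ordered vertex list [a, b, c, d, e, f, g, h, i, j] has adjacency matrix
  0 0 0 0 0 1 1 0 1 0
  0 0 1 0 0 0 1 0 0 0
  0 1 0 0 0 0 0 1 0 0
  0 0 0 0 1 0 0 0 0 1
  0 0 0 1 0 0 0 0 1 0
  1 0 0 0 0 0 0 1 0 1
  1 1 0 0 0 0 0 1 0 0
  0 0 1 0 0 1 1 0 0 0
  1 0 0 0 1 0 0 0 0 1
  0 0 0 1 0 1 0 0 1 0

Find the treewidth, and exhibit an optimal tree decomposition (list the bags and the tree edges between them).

Each bag holds 3 vertices, so the decomposition has width 2, which upper-bounds the treewidth. The edges b–c–h–g–b form a cycle, so G is not a tree and its treewidth is at least 2. Combining the bounds, tw(G) = 2.

Treewidth 2.
Bags: B1 = {b, c, g}  B2 = {c, g, h}  B3 = {a, g, h}  B4 = {a, f, h}  B5 = {a, f, i}  B6 = {f, i, j}  B7 = {e, i, j}  B8 = {d, e, j}
Tree: B1–B2, B2–B3, B3–B4, B4–B5, B5–B6, B6–B7, B7–B8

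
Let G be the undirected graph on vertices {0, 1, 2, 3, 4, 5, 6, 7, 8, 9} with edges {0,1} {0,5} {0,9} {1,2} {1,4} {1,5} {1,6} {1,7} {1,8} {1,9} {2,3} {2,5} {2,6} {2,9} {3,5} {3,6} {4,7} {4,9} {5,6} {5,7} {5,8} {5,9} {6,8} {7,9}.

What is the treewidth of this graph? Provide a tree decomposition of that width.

Treewidth 3.
One such decomposition:
Bags: B1 = {1, 2, 5, 9}  B2 = {0, 1, 5, 9}  B3 = {1, 2, 5, 6}  B4 = {2, 3, 5, 6}  B5 = {1, 5, 7, 9}  B6 = {1, 4, 7, 9}  B7 = {1, 5, 6, 8}
Tree: B1–B2, B1–B3, B3–B4, B1–B5, B5–B6, B3–B7

The largest bag has 4 vertices, giving width 3; this decomposition certifies tw(G) ≤ 3. Conversely, {1, 4, 7, 9} is a clique of size 4, and the vertices of any clique must share a bag in every tree decomposition; so some bag has ≥ 4 vertices and tw(G) ≥ 3. Therefore the treewidth is 3.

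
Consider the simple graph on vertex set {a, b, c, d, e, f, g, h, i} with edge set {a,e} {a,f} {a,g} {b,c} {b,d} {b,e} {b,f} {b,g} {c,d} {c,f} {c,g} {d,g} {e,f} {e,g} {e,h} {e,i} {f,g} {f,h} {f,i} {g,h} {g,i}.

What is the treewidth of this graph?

A width-3 tree decomposition is:
Bags: B1 = {e, f, g, i}  B2 = {b, e, f, g}  B3 = {b, c, f, g}  B4 = {b, c, d, g}  B5 = {a, e, f, g}  B6 = {e, f, g, h}
Tree: B1–B2, B2–B3, B3–B4, B2–B5, B1–B6
The largest bag has 4 vertices, giving width 3; this decomposition certifies tw(G) ≤ 3. For the lower bound, the 4 vertices {b, c, d, g} are pairwise adjacent, and any tree decomposition puts a clique entirely inside one bag — forcing width ≥ 3. Hence tw(G) = 3 exactly.

3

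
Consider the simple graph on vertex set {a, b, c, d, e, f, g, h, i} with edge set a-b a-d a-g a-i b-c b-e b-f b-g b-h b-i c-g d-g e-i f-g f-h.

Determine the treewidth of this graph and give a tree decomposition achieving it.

Each bag holds 3 vertices, so the decomposition has width 2, which upper-bounds the treewidth. Conversely, {a, d, g} is a clique of size 3, and the vertices of any clique must share a bag in every tree decomposition; so some bag has ≥ 3 vertices and tw(G) ≥ 2. Hence tw(G) = 2 exactly.

Treewidth 2.
Bags: B1 = {a, b, g}  B2 = {a, b, i}  B3 = {b, c, g}  B4 = {b, e, i}  B5 = {b, f, g}  B6 = {b, f, h}  B7 = {a, d, g}
Tree: B1–B2, B1–B3, B2–B4, B3–B5, B5–B6, B1–B7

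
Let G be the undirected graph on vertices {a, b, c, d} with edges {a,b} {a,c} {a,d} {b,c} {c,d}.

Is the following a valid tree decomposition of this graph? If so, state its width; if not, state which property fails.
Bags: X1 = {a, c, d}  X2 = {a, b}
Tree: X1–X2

A tree decomposition must satisfy three properties: every vertex lies in some bag; for every edge, both endpoints lie together in some bag; and for every vertex, the bags containing it form a connected subtree. Here edge (c,b) lies in no bag, so the decomposition is invalid.

No — edge (c,b) lies in no bag.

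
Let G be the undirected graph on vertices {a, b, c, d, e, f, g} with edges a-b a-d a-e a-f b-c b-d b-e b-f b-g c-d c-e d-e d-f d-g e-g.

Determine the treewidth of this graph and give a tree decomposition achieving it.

Each bag holds 4 vertices, so the decomposition has width 3, which upper-bounds the treewidth. Conversely, {b, d, e, g} is a clique of size 4, and the vertices of any clique must share a bag in every tree decomposition; so some bag has ≥ 4 vertices and tw(G) ≥ 3. Combining the bounds, tw(G) = 3.

Treewidth 3.
Bags: B1 = {a, b, d, f}  B2 = {a, b, d, e}  B3 = {b, c, d, e}  B4 = {b, d, e, g}
Tree: B1–B2, B2–B3, B2–B4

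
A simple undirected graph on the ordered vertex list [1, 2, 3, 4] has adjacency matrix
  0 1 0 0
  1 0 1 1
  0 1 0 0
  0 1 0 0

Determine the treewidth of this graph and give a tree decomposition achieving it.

Every bag has size at most 2, so the width is 2 − 1 = 1 and tw(G) ≤ 1. G has an edge, so its treewidth is at least 1. Therefore the treewidth is 1.

Treewidth 1.
Bags: B1 = {2, 3}  B2 = {1, 2}  B3 = {2, 4}
Tree: B1–B2, B1–B3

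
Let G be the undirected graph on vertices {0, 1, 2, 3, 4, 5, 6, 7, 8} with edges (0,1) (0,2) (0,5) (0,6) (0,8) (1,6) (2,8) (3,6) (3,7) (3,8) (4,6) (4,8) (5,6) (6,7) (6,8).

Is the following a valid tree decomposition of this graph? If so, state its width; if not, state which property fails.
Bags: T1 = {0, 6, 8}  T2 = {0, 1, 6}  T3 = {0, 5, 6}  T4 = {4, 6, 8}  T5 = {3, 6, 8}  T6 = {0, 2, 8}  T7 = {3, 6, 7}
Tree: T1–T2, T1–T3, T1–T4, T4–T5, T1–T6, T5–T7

Yes; width 2.

Checking the three conditions: (i) the bags cover all of {0, 1, 2, 3, 4, 5, 6, 7, 8}; (ii) for each edge, some bag contains both endpoints; (iii) the bags containing any fixed vertex form a subtree. All hold, so the decomposition is valid with width 3 − 1 = 2.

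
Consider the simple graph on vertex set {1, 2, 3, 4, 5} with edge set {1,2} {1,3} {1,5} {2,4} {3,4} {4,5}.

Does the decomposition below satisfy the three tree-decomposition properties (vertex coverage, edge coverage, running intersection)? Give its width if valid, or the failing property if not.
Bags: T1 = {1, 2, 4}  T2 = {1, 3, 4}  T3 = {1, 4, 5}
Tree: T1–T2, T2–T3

Yes; width 2.

Checking the three conditions: (i) the bags cover all of {1, 2, 3, 4, 5}; (ii) for each edge, some bag contains both endpoints; (iii) the bags containing any fixed vertex form a subtree. All hold, so the decomposition is valid with width 3 − 1 = 2.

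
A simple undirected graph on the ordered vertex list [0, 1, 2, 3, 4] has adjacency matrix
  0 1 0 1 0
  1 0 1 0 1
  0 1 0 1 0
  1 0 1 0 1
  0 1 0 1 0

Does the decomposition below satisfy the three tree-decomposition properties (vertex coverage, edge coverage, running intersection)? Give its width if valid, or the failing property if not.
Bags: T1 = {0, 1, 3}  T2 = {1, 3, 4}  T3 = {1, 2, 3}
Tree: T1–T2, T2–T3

Yes; width 2.

Checking the three conditions: (i) the bags cover all of {0, 1, 2, 3, 4}; (ii) for each edge, some bag contains both endpoints; (iii) the bags containing any fixed vertex form a subtree. All hold, so the decomposition is valid with width 3 − 1 = 2.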